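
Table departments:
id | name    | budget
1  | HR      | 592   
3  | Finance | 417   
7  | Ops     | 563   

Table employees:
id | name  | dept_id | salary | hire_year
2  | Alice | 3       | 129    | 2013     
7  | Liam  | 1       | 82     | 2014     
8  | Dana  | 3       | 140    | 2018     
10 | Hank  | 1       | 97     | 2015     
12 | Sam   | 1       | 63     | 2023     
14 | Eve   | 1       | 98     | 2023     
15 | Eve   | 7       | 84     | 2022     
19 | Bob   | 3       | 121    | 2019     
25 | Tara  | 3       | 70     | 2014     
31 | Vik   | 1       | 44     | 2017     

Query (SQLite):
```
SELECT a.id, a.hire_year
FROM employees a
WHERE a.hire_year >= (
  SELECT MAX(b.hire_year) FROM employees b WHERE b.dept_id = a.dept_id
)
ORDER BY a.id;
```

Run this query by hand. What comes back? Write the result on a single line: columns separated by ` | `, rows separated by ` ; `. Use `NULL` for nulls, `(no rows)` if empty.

12 | 2023 ; 14 | 2023 ; 15 | 2022 ; 19 | 2019

For each employees row a, compute MAX(hire_year) over rows sharing a.dept_id.
Keep row a if a.hire_year >= that per-group MAX.
  dept_id=1: MAX(hire_year) = 2023
  dept_id=3: MAX(hire_year) = 2019
  dept_id=7: MAX(hire_year) = 2022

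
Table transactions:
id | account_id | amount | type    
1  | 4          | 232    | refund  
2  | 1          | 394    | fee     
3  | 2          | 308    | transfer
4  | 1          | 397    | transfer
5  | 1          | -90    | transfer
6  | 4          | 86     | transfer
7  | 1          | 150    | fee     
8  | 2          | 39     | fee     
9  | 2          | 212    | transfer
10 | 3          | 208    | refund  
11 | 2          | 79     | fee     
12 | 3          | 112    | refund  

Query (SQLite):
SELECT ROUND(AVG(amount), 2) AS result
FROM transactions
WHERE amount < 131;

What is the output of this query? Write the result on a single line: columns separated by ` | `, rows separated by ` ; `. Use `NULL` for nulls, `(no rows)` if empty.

45.2

Rows where amount < 131 → amount values: [-90, 86, 39, 79, 112].
AVG = 226 / 5 (rounded to 2 dp).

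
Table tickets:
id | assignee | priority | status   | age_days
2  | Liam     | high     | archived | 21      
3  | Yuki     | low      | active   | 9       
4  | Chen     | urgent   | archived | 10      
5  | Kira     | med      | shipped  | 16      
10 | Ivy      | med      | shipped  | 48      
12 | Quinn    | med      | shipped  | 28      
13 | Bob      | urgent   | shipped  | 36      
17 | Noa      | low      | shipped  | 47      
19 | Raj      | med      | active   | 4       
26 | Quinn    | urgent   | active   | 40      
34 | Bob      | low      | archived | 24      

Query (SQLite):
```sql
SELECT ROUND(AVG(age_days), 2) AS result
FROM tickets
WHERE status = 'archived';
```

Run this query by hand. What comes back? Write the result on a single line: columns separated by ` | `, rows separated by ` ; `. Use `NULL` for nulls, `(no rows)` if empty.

Rows where status='archived' → age_days values: [21, 10, 24].
AVG = 55 / 3 (rounded to 2 dp).

18.33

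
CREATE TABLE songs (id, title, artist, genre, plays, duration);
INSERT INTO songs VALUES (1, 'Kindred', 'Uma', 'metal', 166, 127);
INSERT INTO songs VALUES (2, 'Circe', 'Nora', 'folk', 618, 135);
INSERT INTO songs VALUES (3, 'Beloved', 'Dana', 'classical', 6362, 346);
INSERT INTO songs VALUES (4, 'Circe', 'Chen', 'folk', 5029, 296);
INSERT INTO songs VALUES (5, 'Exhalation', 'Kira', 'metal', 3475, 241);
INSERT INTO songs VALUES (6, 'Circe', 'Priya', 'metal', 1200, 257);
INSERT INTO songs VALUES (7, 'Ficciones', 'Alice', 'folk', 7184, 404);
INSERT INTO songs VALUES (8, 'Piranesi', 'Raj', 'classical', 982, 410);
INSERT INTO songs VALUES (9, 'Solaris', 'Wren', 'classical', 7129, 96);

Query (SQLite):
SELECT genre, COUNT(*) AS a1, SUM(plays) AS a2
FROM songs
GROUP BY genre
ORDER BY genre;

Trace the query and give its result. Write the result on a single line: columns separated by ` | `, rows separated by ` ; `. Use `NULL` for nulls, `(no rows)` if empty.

classical | 3 | 14473 ; folk | 3 | 12831 ; metal | 3 | 4841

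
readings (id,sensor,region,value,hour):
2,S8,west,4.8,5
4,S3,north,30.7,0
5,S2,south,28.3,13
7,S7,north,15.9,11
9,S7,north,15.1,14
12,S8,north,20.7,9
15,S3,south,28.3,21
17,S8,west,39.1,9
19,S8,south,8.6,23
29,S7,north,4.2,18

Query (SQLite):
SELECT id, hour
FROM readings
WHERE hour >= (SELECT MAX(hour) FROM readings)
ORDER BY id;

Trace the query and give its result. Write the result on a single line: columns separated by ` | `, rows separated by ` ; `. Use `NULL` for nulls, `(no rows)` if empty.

Scalar subquery: MAX(hour) over all readings rows = 23.
Keep rows where hour >= that value.

19 | 23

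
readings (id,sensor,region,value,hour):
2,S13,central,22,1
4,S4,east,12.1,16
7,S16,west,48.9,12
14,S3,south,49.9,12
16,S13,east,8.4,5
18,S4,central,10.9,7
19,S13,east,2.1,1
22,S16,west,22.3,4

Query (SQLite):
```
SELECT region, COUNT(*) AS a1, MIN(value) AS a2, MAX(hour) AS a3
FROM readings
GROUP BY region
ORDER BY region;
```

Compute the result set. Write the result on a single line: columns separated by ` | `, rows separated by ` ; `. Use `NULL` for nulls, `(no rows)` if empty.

Group readings by region.
Per group compute: COUNT(*), MIN(value), MAX(hour).
  central: ids {2, 18} → COUNT(*)=2, MIN(value)=10.9, MAX(hour)=7
  east: ids {4, 16, 19} → COUNT(*)=3, MIN(value)=2.1, MAX(hour)=16
  south: ids {14} → COUNT(*)=1, MIN(value)=49.9, MAX(hour)=12
  west: ids {7, 22} → COUNT(*)=2, MIN(value)=22.3, MAX(hour)=12

central | 2 | 10.9 | 7 ; east | 3 | 2.1 | 16 ; south | 1 | 49.9 | 12 ; west | 2 | 22.3 | 12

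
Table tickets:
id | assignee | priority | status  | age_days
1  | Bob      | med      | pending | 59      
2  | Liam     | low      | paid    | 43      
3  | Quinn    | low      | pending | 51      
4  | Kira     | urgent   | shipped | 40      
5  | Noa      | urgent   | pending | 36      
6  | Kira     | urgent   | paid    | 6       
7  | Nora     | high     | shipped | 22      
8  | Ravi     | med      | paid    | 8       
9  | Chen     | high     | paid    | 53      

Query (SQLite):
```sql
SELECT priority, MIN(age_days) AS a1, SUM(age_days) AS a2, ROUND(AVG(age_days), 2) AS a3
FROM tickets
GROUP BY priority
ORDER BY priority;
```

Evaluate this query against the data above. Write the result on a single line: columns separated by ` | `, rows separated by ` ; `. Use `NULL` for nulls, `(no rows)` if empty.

Group tickets by priority.
Per group compute: MIN(age_days), SUM(age_days), ROUND(AVG(age_days), 2).
  high: ids {7, 9} → MIN(age_days)=22, SUM(age_days)=75, ROUND(AVG(age_days), 2)=37.5
  low: ids {2, 3} → MIN(age_days)=43, SUM(age_days)=94, ROUND(AVG(age_days), 2)=47
  med: ids {1, 8} → MIN(age_days)=8, SUM(age_days)=67, ROUND(AVG(age_days), 2)=33.5
  urgent: ids {4, 5, 6} → MIN(age_days)=6, SUM(age_days)=82, ROUND(AVG(age_days), 2)=27.33

high | 22 | 75 | 37.5 ; low | 43 | 94 | 47 ; med | 8 | 67 | 33.5 ; urgent | 6 | 82 | 27.33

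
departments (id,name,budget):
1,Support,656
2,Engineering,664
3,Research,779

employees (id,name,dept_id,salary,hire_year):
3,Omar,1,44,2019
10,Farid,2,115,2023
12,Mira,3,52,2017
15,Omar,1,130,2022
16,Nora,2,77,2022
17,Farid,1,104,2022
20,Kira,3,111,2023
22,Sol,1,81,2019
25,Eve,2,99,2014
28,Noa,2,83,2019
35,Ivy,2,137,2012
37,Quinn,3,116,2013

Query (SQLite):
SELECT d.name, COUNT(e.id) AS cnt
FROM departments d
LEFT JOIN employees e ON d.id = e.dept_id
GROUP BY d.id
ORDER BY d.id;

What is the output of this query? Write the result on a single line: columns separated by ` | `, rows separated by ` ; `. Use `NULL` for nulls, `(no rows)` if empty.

Support | 4 ; Engineering | 5 ; Research | 3

LEFT JOIN keeps every departments row; unmatched ones get NULL for employees columns.
Group by departments.id and compute COUNT(e.id). COUNT(col) of an all-NULL group is 0.
  1: ids {3, 15, 17, 22} → COUNT(e.id)=4
  2: ids {10, 16, 25, 28, 35} → COUNT(e.id)=5
  3: ids {12, 20, 37} → COUNT(e.id)=3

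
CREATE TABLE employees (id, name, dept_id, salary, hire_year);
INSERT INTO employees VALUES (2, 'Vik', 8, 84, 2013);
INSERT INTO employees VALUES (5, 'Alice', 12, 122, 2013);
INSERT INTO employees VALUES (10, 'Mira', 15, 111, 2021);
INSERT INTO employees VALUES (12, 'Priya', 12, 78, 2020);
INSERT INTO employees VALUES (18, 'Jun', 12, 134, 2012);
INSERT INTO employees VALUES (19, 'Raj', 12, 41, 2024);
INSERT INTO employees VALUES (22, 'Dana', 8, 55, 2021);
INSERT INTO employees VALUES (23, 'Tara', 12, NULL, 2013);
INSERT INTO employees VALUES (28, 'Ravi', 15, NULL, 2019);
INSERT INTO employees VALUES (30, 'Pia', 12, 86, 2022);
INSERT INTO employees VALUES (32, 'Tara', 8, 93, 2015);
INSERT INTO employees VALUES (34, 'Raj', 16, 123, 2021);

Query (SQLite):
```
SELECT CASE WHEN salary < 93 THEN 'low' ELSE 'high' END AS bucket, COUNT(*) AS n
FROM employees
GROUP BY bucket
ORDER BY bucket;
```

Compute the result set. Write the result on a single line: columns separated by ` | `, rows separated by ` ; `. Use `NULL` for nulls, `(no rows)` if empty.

Bucket rows by salary < 93 → 'low' else 'high'; count each bucket.
NULL < 93 is unknown, so NULL salary falls into ELSE → 'high'.

high | 7 ; low | 5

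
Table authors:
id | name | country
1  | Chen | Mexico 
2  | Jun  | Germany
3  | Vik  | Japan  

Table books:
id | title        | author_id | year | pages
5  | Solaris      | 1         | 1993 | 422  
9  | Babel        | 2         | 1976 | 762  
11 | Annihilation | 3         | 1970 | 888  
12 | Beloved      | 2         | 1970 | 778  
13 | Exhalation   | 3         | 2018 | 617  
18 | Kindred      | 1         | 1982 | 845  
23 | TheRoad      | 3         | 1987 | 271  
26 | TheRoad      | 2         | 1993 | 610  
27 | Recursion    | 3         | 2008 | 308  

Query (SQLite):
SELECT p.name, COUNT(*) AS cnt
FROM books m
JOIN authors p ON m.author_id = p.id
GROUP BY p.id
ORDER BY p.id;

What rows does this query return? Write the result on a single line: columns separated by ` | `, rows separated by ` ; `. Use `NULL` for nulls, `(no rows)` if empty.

Chen | 2 ; Jun | 3 ; Vik | 4

Join each books row to its authors via author_id.
Group joined rows by authors.id; compute COUNT(*) per group.
  1: ids {5, 18} → COUNT(*)=2
  2: ids {9, 12, 26} → COUNT(*)=3
  3: ids {11, 13, 23, 27} → COUNT(*)=4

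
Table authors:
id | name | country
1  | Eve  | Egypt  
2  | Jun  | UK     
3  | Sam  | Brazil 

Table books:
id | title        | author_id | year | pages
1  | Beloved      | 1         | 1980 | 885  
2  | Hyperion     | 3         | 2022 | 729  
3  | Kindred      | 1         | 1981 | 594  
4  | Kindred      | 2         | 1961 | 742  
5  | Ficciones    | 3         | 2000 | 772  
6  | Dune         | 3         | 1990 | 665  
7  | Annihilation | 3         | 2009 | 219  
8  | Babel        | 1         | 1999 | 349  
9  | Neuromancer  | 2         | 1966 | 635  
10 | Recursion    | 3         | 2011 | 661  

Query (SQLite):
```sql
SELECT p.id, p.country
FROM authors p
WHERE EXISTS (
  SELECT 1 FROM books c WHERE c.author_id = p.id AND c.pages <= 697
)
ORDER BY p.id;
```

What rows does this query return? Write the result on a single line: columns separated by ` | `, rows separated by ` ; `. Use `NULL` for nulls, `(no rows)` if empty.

1 | Egypt ; 2 | UK ; 3 | Brazil

For each authors row, check whether any books with matching author_id has pages <= 697.
Keep rows where that is true.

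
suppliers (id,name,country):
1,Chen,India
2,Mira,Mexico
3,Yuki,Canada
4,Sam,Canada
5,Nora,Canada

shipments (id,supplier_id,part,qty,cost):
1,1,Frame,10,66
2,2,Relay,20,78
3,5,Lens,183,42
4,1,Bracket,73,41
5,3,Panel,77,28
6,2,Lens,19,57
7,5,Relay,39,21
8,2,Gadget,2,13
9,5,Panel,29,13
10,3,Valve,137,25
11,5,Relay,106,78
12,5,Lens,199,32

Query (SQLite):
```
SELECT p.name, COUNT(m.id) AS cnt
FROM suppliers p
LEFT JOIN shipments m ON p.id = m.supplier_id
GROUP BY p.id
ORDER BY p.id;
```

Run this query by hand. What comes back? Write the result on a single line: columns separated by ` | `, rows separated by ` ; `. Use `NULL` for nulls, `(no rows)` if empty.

LEFT JOIN keeps every suppliers row; unmatched ones get NULL for shipments columns.
Group by suppliers.id and compute COUNT(m.id). COUNT(col) of an all-NULL group is 0.
  1: ids {1, 4} → COUNT(m.id)=2
  2: ids {2, 6, 8} → COUNT(m.id)=3
  3: ids {5, 10} → COUNT(m.id)=2
  4: ids {—} → COUNT(m.id)=0
  5: ids {3, 7, 9, 11, 12} → COUNT(m.id)=5

Chen | 2 ; Mira | 3 ; Yuki | 2 ; Sam | 0 ; Nora | 5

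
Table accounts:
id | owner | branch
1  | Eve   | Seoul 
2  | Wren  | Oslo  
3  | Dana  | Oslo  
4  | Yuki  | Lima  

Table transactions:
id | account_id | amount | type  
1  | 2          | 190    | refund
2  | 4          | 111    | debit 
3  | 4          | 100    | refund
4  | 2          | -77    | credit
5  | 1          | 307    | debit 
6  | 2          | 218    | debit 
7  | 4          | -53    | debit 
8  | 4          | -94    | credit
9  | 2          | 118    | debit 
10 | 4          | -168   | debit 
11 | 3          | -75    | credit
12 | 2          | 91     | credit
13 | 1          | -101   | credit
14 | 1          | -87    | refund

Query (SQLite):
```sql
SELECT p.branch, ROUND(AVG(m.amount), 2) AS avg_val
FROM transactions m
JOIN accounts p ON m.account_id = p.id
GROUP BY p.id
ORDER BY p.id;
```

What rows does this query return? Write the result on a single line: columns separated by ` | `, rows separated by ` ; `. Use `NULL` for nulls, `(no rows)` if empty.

Join each transactions row to its accounts via account_id.
Group joined rows by accounts.id; compute ROUND(AVG(m.amount), 2) per group.
  1: ids {5, 13, 14} → ROUND(AVG(m.amount), 2)=39.67
  2: ids {1, 4, 6, 9, 12} → ROUND(AVG(m.amount), 2)=108
  3: ids {11} → ROUND(AVG(m.amount), 2)=-75
  4: ids {2, 3, 7, 8, 10} → ROUND(AVG(m.amount), 2)=-20.8

Seoul | 39.67 ; Oslo | 108 ; Oslo | -75 ; Lima | -20.8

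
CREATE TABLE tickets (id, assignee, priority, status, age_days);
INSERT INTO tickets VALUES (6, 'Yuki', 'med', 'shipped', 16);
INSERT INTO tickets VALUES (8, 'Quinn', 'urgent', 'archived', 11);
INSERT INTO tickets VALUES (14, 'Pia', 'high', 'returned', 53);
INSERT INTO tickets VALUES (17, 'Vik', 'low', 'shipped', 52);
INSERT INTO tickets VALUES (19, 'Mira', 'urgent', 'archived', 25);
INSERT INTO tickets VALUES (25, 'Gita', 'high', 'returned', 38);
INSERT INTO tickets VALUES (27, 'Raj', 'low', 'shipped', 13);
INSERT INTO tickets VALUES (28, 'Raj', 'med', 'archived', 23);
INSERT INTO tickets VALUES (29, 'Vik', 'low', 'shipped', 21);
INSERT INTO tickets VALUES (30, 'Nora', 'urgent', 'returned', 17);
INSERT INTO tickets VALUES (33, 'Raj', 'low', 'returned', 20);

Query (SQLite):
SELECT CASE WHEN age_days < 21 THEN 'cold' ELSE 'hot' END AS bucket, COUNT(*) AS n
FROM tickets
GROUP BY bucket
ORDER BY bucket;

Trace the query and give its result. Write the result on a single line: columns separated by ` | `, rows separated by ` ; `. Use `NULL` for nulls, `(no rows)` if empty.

cold | 5 ; hot | 6

Bucket rows by age_days < 21 → 'cold' else 'hot'; count each bucket.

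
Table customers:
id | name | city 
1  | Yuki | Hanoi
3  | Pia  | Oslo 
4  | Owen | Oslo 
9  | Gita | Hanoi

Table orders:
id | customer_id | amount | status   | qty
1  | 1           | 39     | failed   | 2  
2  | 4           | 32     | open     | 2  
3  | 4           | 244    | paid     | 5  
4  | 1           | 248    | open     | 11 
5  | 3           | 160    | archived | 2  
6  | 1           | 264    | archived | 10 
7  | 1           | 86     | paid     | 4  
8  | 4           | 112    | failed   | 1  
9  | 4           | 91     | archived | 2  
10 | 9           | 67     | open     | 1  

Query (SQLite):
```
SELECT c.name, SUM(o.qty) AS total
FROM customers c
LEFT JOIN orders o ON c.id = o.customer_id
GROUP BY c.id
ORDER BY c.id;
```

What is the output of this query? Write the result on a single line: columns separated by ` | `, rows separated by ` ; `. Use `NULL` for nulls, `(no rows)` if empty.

LEFT JOIN keeps every customers row; unmatched ones get NULL for orders columns.
Group by customers.id and compute SUM(o.qty). SUM over an all-NULL group is NULL.
  1: ids {1, 4, 6, 7} → SUM(o.qty)=27
  3: ids {5} → SUM(o.qty)=2
  4: ids {2, 3, 8, 9} → SUM(o.qty)=10
  9: ids {10} → SUM(o.qty)=1

Yuki | 27 ; Pia | 2 ; Owen | 10 ; Gita | 1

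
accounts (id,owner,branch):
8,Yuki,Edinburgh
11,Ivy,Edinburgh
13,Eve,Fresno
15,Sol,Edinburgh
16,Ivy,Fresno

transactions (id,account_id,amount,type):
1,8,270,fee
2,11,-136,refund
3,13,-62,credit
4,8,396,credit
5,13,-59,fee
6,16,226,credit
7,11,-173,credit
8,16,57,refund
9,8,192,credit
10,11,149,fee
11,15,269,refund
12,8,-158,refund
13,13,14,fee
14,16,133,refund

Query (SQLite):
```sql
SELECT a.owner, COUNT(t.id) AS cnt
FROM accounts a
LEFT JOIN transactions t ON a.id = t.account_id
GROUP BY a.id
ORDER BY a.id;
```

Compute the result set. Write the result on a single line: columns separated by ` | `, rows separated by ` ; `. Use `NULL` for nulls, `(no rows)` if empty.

LEFT JOIN keeps every accounts row; unmatched ones get NULL for transactions columns.
Group by accounts.id and compute COUNT(t.id). COUNT(col) of an all-NULL group is 0.
  8: ids {1, 4, 9, 12} → COUNT(t.id)=4
  11: ids {2, 7, 10} → COUNT(t.id)=3
  13: ids {3, 5, 13} → COUNT(t.id)=3
  15: ids {11} → COUNT(t.id)=1
  16: ids {6, 8, 14} → COUNT(t.id)=3

Yuki | 4 ; Ivy | 3 ; Eve | 3 ; Sol | 1 ; Ivy | 3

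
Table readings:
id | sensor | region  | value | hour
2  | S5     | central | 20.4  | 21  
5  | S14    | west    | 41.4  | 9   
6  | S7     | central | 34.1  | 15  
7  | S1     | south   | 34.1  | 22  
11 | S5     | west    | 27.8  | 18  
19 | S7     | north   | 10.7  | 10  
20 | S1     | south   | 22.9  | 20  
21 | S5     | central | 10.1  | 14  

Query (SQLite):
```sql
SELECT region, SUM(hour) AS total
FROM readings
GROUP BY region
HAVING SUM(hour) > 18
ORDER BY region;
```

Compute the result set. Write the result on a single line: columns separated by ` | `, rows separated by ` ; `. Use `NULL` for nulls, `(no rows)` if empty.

Partition readings by region; compute SUM(hour) within each group.
HAVING: keep groups where SUM(hour) > 18.
  central: ids {2, 6, 21} → SUM(hour)=50
  north: ids {19} → SUM(hour)=10
  south: ids {7, 20} → SUM(hour)=42
  west: ids {5, 11} → SUM(hour)=27

central | 50 ; south | 42 ; west | 27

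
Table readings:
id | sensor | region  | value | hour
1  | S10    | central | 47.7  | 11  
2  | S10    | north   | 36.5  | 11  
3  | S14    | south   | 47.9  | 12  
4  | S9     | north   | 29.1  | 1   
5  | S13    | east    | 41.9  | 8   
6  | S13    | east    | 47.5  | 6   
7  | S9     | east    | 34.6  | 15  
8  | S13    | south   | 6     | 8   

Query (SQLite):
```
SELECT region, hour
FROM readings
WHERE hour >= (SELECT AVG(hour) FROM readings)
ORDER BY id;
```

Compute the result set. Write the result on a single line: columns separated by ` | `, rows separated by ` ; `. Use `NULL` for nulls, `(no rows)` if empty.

Scalar subquery: AVG(hour) over all readings rows = 9.0.
Keep rows where hour >= that value.

central | 11 ; north | 11 ; south | 12 ; east | 15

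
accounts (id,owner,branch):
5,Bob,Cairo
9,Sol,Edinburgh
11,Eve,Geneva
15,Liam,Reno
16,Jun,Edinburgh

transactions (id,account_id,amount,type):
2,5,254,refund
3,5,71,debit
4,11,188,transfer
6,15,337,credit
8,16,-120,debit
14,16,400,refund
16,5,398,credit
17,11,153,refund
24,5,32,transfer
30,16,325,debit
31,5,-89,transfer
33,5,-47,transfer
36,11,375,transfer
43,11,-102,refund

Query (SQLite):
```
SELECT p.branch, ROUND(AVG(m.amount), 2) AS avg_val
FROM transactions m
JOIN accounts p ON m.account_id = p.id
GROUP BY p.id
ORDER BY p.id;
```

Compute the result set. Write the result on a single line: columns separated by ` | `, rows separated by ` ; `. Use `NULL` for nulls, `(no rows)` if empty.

Join each transactions row to its accounts via account_id.
Group joined rows by accounts.id; compute ROUND(AVG(m.amount), 2) per group.
  5: ids {2, 3, 16, 24, 31, 33} → ROUND(AVG(m.amount), 2)=103.17
  11: ids {4, 17, 36, 43} → ROUND(AVG(m.amount), 2)=153.5
  15: ids {6} → ROUND(AVG(m.amount), 2)=337
  16: ids {8, 14, 30} → ROUND(AVG(m.amount), 2)=201.67

Cairo | 103.17 ; Geneva | 153.5 ; Reno | 337 ; Edinburgh | 201.67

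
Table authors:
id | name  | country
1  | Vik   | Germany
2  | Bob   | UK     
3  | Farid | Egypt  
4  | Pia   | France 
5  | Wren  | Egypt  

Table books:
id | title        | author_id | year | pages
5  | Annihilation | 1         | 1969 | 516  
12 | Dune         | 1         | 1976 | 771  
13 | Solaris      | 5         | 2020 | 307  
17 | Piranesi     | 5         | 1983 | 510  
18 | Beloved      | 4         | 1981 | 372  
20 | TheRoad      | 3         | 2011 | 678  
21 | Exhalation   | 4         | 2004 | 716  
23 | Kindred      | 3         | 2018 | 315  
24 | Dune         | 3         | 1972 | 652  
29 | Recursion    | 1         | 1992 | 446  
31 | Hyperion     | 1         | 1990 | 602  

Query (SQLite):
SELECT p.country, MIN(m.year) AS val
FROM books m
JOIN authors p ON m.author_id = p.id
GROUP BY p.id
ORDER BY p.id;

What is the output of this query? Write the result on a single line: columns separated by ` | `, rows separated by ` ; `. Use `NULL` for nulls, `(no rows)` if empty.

Germany | 1969 ; Egypt | 1972 ; France | 1981 ; Egypt | 1983

Join each books row to its authors via author_id.
Group joined rows by authors.id; compute MIN(m.year) per group.
  1: ids {5, 12, 29, 31} → MIN(m.year)=1969
  3: ids {20, 23, 24} → MIN(m.year)=1972
  4: ids {18, 21} → MIN(m.year)=1981
  5: ids {13, 17} → MIN(m.year)=1983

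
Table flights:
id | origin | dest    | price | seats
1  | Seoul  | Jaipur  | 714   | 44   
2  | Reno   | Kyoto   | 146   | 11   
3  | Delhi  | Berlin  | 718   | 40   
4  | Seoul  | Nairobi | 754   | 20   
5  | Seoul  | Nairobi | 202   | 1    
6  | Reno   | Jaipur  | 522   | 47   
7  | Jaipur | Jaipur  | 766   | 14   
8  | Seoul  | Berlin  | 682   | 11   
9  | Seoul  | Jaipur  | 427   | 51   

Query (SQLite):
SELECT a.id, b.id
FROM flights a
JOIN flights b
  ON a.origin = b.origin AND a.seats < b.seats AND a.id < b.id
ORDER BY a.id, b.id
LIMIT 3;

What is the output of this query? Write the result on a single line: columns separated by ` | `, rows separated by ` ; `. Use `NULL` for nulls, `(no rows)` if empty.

1 | 9 ; 2 | 6 ; 4 | 9

Pairs (a,b) with same origin, a.seats < b.seats, a.id < b.id.
origin groups: Delhi:{3} Jaipur:{7} Reno:{2,6} Seoul:{1,4,5,8,9}
Ordered by (a.id, b.id); first 3.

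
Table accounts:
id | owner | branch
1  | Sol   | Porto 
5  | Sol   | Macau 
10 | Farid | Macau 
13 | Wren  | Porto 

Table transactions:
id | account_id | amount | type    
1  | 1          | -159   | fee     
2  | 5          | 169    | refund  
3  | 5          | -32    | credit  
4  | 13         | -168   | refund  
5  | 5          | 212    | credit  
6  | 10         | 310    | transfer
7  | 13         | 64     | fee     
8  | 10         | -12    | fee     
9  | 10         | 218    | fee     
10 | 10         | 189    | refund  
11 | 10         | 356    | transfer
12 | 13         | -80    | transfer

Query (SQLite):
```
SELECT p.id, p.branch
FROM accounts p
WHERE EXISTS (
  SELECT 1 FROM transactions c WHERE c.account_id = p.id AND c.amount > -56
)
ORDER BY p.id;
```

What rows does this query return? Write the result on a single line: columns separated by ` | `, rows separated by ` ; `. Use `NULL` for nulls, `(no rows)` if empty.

5 | Macau ; 10 | Macau ; 13 | Porto

For each accounts row, check whether any transactions with matching account_id has amount > -56.
Keep rows where that is true.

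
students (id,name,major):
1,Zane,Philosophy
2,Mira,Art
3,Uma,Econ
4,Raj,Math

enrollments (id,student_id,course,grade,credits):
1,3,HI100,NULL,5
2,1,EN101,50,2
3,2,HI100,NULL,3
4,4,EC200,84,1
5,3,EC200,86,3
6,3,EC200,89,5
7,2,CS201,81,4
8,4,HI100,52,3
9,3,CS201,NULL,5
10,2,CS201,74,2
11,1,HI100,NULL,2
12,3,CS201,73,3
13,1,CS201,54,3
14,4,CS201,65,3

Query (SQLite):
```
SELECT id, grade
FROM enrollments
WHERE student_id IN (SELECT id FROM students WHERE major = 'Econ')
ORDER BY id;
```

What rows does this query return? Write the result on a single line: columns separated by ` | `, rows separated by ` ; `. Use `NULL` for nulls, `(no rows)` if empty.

1 | NULL ; 5 | 86 ; 6 | 89 ; 9 | NULL ; 12 | 73

Inner query: students.id where major = 'Econ'.
Outer: keep enrollments rows whose student_id is in that set.
Inner query → {3}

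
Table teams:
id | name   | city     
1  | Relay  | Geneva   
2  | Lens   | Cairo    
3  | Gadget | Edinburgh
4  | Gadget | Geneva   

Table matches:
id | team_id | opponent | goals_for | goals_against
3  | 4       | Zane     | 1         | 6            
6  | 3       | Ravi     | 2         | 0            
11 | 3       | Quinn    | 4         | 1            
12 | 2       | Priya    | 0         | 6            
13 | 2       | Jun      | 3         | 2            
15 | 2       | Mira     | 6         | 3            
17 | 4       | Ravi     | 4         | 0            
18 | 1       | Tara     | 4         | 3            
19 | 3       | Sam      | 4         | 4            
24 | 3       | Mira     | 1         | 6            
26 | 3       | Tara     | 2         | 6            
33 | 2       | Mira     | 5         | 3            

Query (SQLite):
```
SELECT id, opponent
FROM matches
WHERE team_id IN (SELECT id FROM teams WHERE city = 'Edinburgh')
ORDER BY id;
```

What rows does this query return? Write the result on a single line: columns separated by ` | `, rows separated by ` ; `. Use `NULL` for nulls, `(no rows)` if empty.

Inner query: teams.id where city = 'Edinburgh'.
Outer: keep matches rows whose team_id is in that set.
Inner query → {3}

6 | Ravi ; 11 | Quinn ; 19 | Sam ; 24 | Mira ; 26 | Tara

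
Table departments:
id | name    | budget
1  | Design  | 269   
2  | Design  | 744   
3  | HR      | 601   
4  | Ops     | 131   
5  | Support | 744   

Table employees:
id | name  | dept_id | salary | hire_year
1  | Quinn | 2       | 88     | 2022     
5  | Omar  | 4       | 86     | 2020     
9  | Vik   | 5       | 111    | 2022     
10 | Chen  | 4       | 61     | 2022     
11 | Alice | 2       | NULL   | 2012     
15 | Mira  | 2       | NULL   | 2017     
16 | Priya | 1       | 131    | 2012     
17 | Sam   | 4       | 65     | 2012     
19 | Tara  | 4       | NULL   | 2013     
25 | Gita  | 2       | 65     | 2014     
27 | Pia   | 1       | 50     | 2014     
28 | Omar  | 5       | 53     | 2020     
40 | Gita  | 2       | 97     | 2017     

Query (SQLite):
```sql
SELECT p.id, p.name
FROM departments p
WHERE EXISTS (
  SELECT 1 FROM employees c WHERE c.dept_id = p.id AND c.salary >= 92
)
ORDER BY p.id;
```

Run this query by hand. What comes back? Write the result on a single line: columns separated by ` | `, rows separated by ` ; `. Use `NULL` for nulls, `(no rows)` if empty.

For each departments row, check whether any employees with matching dept_id has salary >= 92.
Keep rows where that is true.

1 | Design ; 2 | Design ; 5 | Support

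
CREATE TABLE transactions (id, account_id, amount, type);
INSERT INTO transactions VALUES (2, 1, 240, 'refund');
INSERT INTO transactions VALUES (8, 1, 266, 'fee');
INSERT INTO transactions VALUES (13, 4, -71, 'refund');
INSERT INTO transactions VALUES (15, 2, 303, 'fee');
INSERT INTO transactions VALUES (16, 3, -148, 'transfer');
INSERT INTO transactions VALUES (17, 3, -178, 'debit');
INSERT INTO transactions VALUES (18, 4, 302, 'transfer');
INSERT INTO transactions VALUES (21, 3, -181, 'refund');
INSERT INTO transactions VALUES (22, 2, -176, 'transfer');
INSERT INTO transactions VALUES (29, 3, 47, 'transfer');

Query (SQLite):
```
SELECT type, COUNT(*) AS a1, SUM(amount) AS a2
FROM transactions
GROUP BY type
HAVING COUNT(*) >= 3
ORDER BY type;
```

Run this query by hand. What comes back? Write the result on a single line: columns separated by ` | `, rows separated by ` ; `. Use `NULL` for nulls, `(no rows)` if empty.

refund | 3 | -12 ; transfer | 4 | 25

Group transactions by type.
Per group compute: COUNT(*), SUM(amount).
HAVING: drop groups with fewer than 3 rows.
  debit: ids {17} → COUNT(*)=1, SUM(amount)=-178
  fee: ids {8, 15} → COUNT(*)=2, SUM(amount)=569
  refund: ids {2, 13, 21} → COUNT(*)=3, SUM(amount)=-12
  transfer: ids {16, 18, 22, 29} → COUNT(*)=4, SUM(amount)=25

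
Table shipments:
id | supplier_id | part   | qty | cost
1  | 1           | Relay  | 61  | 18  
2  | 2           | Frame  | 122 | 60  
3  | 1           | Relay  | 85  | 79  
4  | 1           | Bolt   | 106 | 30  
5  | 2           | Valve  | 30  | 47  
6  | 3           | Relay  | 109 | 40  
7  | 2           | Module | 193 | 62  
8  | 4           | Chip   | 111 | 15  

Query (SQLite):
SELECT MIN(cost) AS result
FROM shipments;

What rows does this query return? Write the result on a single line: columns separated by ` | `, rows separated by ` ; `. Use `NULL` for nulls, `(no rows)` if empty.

15

All cost values: [18, 60, 79, 30, 47, 40, 62, 15].
MIN of non-NULL values = 15.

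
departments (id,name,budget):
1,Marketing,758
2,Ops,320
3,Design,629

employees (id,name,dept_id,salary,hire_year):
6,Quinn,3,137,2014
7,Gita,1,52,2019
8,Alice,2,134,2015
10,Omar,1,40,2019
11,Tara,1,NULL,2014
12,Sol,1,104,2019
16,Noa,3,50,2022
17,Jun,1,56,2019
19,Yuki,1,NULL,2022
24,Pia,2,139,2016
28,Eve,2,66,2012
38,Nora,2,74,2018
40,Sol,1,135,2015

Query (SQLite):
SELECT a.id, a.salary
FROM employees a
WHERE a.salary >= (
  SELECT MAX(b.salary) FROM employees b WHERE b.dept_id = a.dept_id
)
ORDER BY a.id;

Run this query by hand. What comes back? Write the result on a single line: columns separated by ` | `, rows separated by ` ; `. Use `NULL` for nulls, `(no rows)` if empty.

For each employees row a, compute MAX(salary) over rows sharing a.dept_id.
Keep row a if a.salary >= that per-group MAX.
  dept_id=1: MAX(salary) = 135
  dept_id=2: MAX(salary) = 139
  dept_id=3: MAX(salary) = 137

6 | 137 ; 24 | 139 ; 40 | 135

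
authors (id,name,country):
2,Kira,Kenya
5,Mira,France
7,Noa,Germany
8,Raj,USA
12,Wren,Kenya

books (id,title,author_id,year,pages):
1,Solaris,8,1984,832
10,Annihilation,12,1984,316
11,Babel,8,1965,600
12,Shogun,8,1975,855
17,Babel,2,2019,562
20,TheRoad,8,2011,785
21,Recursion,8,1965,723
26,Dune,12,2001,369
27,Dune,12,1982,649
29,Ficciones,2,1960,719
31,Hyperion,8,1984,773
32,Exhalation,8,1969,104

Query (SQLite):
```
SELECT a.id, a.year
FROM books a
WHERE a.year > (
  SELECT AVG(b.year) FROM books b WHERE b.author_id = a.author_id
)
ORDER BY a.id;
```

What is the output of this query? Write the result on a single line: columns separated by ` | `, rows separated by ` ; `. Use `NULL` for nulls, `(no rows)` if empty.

1 | 1984 ; 17 | 2019 ; 20 | 2011 ; 26 | 2001 ; 31 | 1984

For each books row a, compute AVG(year) over rows sharing a.author_id.
Keep row a if a.year > that per-group AVG.
  author_id=2: AVG(year) = 1989.5
  author_id=8: AVG(year) = 1979.0
  author_id=12: AVG(year) = 1989.0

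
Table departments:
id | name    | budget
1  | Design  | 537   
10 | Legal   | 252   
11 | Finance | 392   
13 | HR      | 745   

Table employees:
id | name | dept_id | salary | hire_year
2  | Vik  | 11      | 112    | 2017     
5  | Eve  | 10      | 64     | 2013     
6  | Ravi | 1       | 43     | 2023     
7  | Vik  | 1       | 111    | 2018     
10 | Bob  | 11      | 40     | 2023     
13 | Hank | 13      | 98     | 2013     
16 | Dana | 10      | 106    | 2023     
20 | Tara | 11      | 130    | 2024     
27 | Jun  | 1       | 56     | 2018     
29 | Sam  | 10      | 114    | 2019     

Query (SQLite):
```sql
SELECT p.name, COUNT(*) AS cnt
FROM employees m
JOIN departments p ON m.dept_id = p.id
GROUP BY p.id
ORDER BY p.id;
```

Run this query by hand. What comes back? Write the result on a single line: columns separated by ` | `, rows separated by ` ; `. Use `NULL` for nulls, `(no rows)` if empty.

Join each employees row to its departments via dept_id.
Group joined rows by departments.id; compute COUNT(*) per group.
  1: ids {6, 7, 27} → COUNT(*)=3
  10: ids {5, 16, 29} → COUNT(*)=3
  11: ids {2, 10, 20} → COUNT(*)=3
  13: ids {13} → COUNT(*)=1

Design | 3 ; Legal | 3 ; Finance | 3 ; HR | 1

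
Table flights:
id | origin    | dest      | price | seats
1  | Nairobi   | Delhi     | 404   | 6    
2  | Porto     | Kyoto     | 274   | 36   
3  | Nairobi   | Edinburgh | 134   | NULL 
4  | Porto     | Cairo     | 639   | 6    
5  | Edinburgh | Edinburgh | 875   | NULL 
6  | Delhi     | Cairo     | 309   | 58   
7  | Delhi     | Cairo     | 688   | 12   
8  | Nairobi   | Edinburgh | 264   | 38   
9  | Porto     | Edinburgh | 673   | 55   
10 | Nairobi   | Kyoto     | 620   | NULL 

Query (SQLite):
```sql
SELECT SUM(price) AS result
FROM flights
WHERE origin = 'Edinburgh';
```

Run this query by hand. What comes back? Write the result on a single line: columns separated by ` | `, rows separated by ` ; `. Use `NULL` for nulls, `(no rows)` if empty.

875

Rows where origin='Edinburgh' → price values: [875].
SUM of non-NULL values = 875.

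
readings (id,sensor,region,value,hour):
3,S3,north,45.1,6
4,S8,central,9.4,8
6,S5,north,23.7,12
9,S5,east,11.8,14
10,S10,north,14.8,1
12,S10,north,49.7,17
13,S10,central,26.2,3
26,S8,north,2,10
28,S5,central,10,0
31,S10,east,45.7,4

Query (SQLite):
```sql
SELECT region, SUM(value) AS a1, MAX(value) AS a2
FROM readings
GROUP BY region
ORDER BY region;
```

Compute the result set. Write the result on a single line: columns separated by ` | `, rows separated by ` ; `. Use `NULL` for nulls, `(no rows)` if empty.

Group readings by region.
Per group compute: SUM(value), MAX(value).
  central: ids {4, 13, 28} → SUM(value)=45.6, MAX(value)=26.2
  east: ids {9, 31} → SUM(value)=57.5, MAX(value)=45.7
  north: ids {3, 6, 10, 12, 26} → SUM(value)=135.3, MAX(value)=49.7

central | 45.6 | 26.2 ; east | 57.5 | 45.7 ; north | 135.3 | 49.7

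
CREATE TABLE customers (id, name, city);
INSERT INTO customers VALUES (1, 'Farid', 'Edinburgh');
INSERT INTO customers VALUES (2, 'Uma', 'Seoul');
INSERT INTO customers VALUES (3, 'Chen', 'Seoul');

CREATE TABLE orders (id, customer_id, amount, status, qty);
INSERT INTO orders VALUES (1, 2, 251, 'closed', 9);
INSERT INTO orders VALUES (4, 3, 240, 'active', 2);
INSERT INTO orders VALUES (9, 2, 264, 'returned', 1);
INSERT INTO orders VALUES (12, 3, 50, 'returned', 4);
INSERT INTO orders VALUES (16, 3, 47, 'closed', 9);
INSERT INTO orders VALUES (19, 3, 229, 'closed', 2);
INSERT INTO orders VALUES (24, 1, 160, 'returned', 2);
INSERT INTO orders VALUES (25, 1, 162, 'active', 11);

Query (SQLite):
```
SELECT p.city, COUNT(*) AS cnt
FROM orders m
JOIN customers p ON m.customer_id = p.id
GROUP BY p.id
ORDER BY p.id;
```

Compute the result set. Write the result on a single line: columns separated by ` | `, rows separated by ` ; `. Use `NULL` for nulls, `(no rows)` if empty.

Join each orders row to its customers via customer_id.
Group joined rows by customers.id; compute COUNT(*) per group.
  1: ids {24, 25} → COUNT(*)=2
  2: ids {1, 9} → COUNT(*)=2
  3: ids {4, 12, 16, 19} → COUNT(*)=4

Edinburgh | 2 ; Seoul | 2 ; Seoul | 4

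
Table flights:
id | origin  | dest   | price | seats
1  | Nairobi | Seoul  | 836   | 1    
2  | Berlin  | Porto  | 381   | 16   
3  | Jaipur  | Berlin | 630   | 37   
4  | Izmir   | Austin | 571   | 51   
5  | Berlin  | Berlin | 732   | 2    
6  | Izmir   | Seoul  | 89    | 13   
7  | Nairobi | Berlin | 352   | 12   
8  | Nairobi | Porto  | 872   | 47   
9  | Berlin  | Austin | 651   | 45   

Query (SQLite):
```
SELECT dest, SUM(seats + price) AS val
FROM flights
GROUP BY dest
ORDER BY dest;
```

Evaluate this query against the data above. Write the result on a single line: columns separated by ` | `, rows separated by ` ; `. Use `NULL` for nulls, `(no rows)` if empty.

Austin | 1318 ; Berlin | 1765 ; Porto | 1316 ; Seoul | 939

For each row compute seats + price.
Group by dest; take SUM of the expression per group.
  Austin: ids {4, 9} → SUM(seats + price)=1318
  Berlin: ids {3, 5, 7} → SUM(seats + price)=1765
  Porto: ids {2, 8} → SUM(seats + price)=1316
  Seoul: ids {1, 6} → SUM(seats + price)=939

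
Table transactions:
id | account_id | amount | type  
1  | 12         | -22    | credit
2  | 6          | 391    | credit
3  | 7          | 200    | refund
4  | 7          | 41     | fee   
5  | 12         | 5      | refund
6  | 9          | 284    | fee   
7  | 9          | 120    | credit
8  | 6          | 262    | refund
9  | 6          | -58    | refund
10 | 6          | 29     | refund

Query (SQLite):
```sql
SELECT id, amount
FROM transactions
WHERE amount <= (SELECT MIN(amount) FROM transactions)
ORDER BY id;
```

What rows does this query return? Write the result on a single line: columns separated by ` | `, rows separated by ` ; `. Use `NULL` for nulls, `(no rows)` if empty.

9 | -58

Scalar subquery: MIN(amount) over all transactions rows = -58.
Keep rows where amount <= that value.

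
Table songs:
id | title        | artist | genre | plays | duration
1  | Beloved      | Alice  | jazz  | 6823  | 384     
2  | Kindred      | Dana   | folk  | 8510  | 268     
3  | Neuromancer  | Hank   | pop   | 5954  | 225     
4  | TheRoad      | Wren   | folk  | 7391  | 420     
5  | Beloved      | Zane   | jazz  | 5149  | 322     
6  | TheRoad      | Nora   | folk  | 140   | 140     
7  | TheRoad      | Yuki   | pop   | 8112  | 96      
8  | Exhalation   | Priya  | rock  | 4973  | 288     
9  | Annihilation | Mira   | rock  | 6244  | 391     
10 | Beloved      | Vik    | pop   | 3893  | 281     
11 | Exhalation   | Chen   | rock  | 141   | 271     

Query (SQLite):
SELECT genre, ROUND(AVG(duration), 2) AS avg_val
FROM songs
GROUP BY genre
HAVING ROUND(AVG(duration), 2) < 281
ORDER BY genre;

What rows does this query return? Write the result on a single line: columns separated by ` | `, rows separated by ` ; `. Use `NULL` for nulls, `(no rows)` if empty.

Partition songs by genre; compute ROUND(AVG(duration), 2) within each group.
HAVING: keep groups where ROUND(AVG(duration), 2) < 281.
  folk: ids {2, 4, 6} → ROUND(AVG(duration), 2)=276
  jazz: ids {1, 5} → ROUND(AVG(duration), 2)=353
  pop: ids {3, 7, 10} → ROUND(AVG(duration), 2)=200.67
  rock: ids {8, 9, 11} → ROUND(AVG(duration), 2)=316.67

folk | 276 ; pop | 200.67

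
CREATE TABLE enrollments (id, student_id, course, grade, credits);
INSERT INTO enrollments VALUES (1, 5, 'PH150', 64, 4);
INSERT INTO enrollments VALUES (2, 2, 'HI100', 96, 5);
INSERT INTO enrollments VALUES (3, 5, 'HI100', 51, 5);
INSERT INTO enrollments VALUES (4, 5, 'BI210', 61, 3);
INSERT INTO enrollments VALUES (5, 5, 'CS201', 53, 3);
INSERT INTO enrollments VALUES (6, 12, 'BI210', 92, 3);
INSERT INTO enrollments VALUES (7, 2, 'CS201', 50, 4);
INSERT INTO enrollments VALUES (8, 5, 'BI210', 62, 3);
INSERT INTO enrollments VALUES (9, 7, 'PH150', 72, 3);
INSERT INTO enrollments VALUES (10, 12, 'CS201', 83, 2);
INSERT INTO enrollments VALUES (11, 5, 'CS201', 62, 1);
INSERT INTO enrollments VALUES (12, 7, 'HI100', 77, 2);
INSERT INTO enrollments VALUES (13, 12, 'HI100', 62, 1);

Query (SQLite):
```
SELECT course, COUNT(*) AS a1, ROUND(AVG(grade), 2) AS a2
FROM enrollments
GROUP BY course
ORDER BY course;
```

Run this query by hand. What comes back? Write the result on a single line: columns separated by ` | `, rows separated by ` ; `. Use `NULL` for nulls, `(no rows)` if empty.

BI210 | 3 | 71.67 ; CS201 | 4 | 62 ; HI100 | 4 | 71.5 ; PH150 | 2 | 68

Group enrollments by course.
Per group compute: COUNT(*), ROUND(AVG(grade), 2).
  BI210: ids {4, 6, 8} → COUNT(*)=3, ROUND(AVG(grade), 2)=71.67
  CS201: ids {5, 7, 10, 11} → COUNT(*)=4, ROUND(AVG(grade), 2)=62
  HI100: ids {2, 3, 12, 13} → COUNT(*)=4, ROUND(AVG(grade), 2)=71.5
  PH150: ids {1, 9} → COUNT(*)=2, ROUND(AVG(grade), 2)=68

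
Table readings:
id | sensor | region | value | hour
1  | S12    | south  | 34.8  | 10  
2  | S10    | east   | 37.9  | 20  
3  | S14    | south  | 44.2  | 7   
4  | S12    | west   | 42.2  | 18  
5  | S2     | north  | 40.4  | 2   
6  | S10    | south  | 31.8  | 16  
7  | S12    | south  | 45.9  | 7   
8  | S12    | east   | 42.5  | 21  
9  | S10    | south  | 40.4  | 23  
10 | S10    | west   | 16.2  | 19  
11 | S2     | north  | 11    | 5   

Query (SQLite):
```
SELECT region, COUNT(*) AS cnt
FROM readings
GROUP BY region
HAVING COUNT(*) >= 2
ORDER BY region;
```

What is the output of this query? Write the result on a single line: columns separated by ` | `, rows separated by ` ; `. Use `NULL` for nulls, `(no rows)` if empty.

east | 2 ; north | 2 ; south | 5 ; west | 2

Partition readings by region; compute COUNT(*) within each group.
HAVING: keep groups with count ≥ 2.
  east: ids {2, 8} → COUNT(*)=2
  north: ids {5, 11} → COUNT(*)=2
  south: ids {1, 3, 6, 7, 9} → COUNT(*)=5
  west: ids {4, 10} → COUNT(*)=2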